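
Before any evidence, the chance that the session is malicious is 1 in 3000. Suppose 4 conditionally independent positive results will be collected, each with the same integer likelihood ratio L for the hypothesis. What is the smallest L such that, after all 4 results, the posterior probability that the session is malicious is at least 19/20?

Prior odds = (1/3000)/(2999/3000) = 1/2999.
Target odds = 0.95/0.05 = 19.
Need L⁴ ≥ 19 ÷ (1/2999) = 56981.
15⁴ = 50625 < 56981 ≤ 65536 = 16⁴, so L = 16.

16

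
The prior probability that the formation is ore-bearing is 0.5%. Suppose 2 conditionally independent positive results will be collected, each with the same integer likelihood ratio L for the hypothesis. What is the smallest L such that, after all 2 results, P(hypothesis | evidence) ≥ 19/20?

Prior odds = 0.005/0.995 = 1/199.
Target odds = 0.95/0.05 = 19.
Need L² ≥ 19 ÷ (1/199) = 3781.
61² = 3721 < 3781 ≤ 3844 = 62², so L = 62.

62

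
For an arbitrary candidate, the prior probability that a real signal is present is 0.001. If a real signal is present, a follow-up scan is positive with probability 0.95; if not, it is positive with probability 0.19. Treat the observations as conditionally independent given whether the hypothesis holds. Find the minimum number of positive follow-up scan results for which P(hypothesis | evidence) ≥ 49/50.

7

Prior odds: 0.001 ÷ 0.999 = 1/999.
Likelihood ratio of a positive = 0.95/0.19 = 5.
Target odds: 0.98 ÷ 0.02 = 49.
Require 5ⁿ ≥ 49 ÷ (1/999) = 48951.
5⁶ = 15625 falls short of 48951 but 5⁷ = 78125 reaches it, so n = 7.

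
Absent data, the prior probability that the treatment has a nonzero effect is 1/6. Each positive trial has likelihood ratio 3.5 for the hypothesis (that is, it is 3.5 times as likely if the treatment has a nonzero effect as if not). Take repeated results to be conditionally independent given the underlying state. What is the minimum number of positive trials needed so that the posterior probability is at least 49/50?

Prior odds: (1/6) ÷ (5/6) = 0.2.
Likelihood ratio per positive trial = 3.5.
Target posterior odds = 0.98/0.02 = 49.
Require 3.5ⁿ ≥ 49 ÷ 0.2 = 245.
3.5⁴ = 150.0625 falls short of 245 but 3.5⁵ = 525.21875 reaches it, so n = 5.

5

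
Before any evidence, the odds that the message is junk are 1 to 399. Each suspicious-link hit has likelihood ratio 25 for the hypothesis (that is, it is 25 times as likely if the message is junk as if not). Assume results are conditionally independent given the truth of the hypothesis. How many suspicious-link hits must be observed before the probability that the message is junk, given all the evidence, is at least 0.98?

Prior odds = 1/399.
Likelihood ratio per suspicious-link hit = 25.
Target posterior odds = 0.98/0.02 = 49.
Require 25ⁿ ≥ 49 ÷ (1/399) = 19551.
25³ = 15625 falls short of 19551 but 25⁴ = 390625 reaches it, so n = 4.

4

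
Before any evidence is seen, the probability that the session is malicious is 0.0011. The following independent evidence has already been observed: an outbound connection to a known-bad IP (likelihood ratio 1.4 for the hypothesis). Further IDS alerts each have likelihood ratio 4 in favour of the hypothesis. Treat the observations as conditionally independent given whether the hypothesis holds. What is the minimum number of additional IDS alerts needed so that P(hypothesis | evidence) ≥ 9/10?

Prior odds = 0.0011/0.9989 = 11/9989.
Bayes factor of the evidence already in hand = 1.4.
Odds after that evidence = (11/9989) × 1.4 = 11/7135.
Target odds = 0.9/0.1 = 9.
Need 4ⁿ ≥ 9 ÷ (11/7135) = 64215/11.
4⁶ = 4096 falls short of 64215/11 but 4⁷ = 16384 reaches it, so n = 7.

7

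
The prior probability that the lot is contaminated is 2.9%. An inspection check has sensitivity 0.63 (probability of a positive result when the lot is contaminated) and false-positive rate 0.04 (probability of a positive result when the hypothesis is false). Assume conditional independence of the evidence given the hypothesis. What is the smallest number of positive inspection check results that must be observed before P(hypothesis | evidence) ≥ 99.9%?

Prior odds = 0.029/0.971 = 29/971.
Likelihood ratio of a positive result = 0.63/0.04 = 15.75.
Target odds: 0.999 ÷ 0.001 = 999.
Need (29/971) × 15.75ⁿ ≥ 999, i.e. 15.75ⁿ ≥ 970029/29.
15.75³ = 3906.984375 falls short of 970029/29 but 15.75⁴ = 15752961/256 reaches it, so n = 4.

4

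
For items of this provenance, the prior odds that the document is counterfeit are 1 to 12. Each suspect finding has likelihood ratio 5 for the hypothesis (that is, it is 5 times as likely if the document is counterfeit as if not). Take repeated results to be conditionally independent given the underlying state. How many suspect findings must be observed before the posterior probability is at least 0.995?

Prior odds = 1/12.
Likelihood ratio per suspect finding = 5.
Target posterior odds = 0.995/0.005 = 199.
Require 5ⁿ ≥ 199 ÷ (1/12) = 2388.
5⁴ = 625 falls short of 2388 but 5⁵ = 3125 reaches it, so n = 5.

5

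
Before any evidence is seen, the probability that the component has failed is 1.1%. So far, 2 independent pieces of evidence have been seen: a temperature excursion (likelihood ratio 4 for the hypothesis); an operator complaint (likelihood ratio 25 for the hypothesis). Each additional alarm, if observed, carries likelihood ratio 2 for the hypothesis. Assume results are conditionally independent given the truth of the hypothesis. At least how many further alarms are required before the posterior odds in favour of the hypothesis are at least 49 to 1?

Prior odds = 0.011/0.989 = 11/989.
Combined Bayes factor of the evidence already in hand = 4 × 25 = 100.
Odds after that evidence = (11/989) × 100 = 1100/989.
Target odds = 49.
Need 2ⁿ ≥ 49 ÷ (1100/989) = 48461/1100.
2⁵ = 32 falls short of 48461/1100 but 2⁶ = 64 reaches it, so n = 6.

6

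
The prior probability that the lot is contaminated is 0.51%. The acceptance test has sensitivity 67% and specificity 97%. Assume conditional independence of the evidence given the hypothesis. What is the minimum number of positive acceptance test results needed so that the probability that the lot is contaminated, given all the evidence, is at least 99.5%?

4

Prior odds: 0.0051 ÷ 0.9949 = 51/9949.
False-positive rate = 1 − 0.97 = 0.03; likelihood ratio of a positive = 0.67/0.03 = 67/3.
Target posterior odds = 0.995/0.005 = 199.
Need (51/9949) × (67/3)ⁿ ≥ 199, i.e. (67/3)ⁿ ≥ 1979851/51.
(67/3)³ = 300763/27 falls short of 1979851/51 but (67/3)⁴ = 20151121/81 reaches it, so n = 4.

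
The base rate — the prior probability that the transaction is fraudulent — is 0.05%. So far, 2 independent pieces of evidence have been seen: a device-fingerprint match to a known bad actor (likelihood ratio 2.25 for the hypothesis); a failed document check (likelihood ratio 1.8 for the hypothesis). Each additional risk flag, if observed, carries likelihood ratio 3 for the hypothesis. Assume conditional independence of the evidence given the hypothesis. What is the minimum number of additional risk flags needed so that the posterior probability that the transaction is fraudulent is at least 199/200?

11

Prior odds = 0.0005/0.9995 = 1/1999.
Combined Bayes factor of the evidence already in hand = 2.25 × 1.8 = 4.05.
Odds after that evidence = (1/1999) × 4.05 = 81/39980.
Target odds = 0.995/0.005 = 199.
Need 3ⁿ ≥ 199 ÷ (81/39980) = 7956020/81.
3¹⁰ = 59049 falls short of 7956020/81 but 3¹¹ = 177147 reaches it, so n = 11.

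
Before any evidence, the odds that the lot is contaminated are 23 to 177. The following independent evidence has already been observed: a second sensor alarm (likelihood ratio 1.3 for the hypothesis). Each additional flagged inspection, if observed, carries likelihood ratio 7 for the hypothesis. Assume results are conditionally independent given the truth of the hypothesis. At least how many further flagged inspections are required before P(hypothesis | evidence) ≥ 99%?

4

Prior odds = 23/177.
Bayes factor of the evidence already in hand = 1.3.
Odds after that evidence = (23/177) × 1.3 = 299/1770.
Target odds = 0.99/0.01 = 99.
Need 7ⁿ ≥ 99 ÷ (299/1770) = 175230/299.
7³ = 343 falls short of 175230/299 but 7⁴ = 2401 reaches it, so n = 4.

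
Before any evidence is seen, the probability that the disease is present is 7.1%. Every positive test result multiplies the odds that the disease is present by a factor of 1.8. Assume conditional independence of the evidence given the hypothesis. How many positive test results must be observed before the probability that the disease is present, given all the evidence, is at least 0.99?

13

Prior odds: 0.071 ÷ 0.929 = 71/929.
Likelihood ratio per positive test result = 1.8.
Target posterior odds = 0.99/0.01 = 99.
Need (71/929) × 1.8ⁿ ≥ 99, i.e. 1.8ⁿ ≥ 91971/71.
1.8¹² ≈1156.83 falls short of 91971/71 but 1.8¹³ ≈2082.3 reaches it, so n = 13.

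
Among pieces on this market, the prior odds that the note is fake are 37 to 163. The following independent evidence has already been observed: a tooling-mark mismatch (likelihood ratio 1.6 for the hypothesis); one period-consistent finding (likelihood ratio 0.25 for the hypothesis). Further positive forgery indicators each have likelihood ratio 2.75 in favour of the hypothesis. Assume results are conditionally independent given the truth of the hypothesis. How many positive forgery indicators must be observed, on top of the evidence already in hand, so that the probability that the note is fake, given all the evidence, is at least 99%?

7

Prior odds = 37/163.
Combined Bayes factor of the evidence already in hand = 1.6 × 0.25 = 0.4.
Odds after that evidence = (37/163) × 0.4 = 74/815.
Target odds = 0.99/0.01 = 99.
Need 2.75ⁿ ≥ 99 ÷ (74/815) = 80685/74.
2.75⁶ = 1771561/4096 falls short of 80685/74 but 2.75⁷ = 19487171/16384 reaches it, so n = 7.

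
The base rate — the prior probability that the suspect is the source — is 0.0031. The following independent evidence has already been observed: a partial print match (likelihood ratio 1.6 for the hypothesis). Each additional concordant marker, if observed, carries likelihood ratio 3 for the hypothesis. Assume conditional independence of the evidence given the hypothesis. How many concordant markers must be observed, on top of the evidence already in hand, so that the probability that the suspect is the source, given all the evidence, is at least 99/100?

10

Prior odds = 0.0031/0.9969 = 31/9969.
Bayes factor of the evidence already in hand = 1.6.
Odds after that evidence = (31/9969) × 1.6 = 248/49845.
Target odds = 0.99/0.01 = 99.
Need 3ⁿ ≥ 99 ÷ (248/49845) = 4934655/248.
3⁹ = 19683 falls short of 4934655/248 but 3¹⁰ = 59049 reaches it, so n = 10.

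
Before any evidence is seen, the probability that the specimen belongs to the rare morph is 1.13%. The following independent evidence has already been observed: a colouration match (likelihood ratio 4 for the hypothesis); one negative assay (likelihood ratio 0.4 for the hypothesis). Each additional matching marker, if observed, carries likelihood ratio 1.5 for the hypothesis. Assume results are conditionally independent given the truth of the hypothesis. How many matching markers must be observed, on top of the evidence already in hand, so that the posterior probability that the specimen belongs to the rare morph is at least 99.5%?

23

Prior odds = 0.0113/0.9887 = 113/9887.
Combined Bayes factor of the evidence already in hand = 4 × 0.4 = 1.6.
Odds after that evidence = (113/9887) × 1.6 = 904/49435.
Target odds = 0.995/0.005 = 199.
Need 1.5ⁿ ≥ 199 ÷ (904/49435) = 9837565/904.
1.5²² ≈7481.83 falls short of 9837565/904 but 1.5²³ ≈11222.7 reaches it, so n = 23.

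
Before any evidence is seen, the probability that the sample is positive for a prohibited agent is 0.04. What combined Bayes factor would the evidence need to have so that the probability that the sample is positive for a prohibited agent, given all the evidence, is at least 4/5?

Prior odds = 0.04/0.96 = 1/24.
Target odds = 0.8/0.2 = 4.
Required Bayes factor = 4 ÷ (1/24) = 96.

96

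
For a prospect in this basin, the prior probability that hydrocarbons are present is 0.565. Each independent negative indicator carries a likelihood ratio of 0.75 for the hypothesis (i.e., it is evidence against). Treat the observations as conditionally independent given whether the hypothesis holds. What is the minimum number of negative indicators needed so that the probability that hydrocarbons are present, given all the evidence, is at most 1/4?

5

Prior odds: 0.565 ÷ 0.435 = 113/87.
Likelihood ratio per negative indicator = 0.75.
Target posterior odds = 0.25/0.75 = 1/3.
Need (113/87) × 0.75ⁿ ≤ 1/3, i.e. 0.75ⁿ ≤ 29/113.
0.75⁴ = 0.31640625 is still above 29/113 but 0.75⁵ = 243/1024 is at or below it, so n = 5.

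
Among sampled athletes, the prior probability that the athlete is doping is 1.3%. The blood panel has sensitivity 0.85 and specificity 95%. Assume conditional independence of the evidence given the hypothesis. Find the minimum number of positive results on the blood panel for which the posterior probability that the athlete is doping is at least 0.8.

Prior odds: 0.013 ÷ 0.987 = 13/987.
False-positive rate = 1 − 0.95 = 0.05; likelihood ratio of a positive = 0.85/0.05 = 17.
Target posterior odds = 0.8/0.2 = 4.
Need (13/987) × 17ⁿ ≥ 4, i.e. 17ⁿ ≥ 3948/13.
17² = 289 falls short of 3948/13 but 17³ = 4913 reaches it, so n = 3.

3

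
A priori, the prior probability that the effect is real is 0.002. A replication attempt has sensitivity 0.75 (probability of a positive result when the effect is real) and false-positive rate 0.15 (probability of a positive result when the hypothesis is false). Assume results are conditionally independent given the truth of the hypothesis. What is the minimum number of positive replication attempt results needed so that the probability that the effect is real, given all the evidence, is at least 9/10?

Prior odds: 0.002 ÷ 0.998 = 1/499.
Likelihood ratio of a positive result = 0.75/0.15 = 5.
Target odds: 0.9 ÷ 0.1 = 9.
Require 5ⁿ ≥ 9 ÷ (1/499) = 4491.
5⁵ = 3125 falls short of 4491 but 5⁶ = 15625 reaches it, so n = 6.

6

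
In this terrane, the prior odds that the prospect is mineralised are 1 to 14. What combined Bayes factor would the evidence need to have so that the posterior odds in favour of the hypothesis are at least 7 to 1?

Prior odds = 1/14.
Target odds = 7.
Required Bayes factor = 7 ÷ (1/14) = 98.

98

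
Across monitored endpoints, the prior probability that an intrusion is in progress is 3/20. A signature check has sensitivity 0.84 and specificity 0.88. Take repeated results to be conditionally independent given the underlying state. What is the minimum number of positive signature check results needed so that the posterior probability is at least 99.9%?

5

Prior odds = 0.15/0.85 = 3/17.
False-positive rate = 1 − 0.88 = 0.12; likelihood ratio of a positive = 0.84/0.12 = 7.
Target odds: 0.999 ÷ 0.001 = 999.
Need (3/17) × 7ⁿ ≥ 999, i.e. 7ⁿ ≥ 5661.
7⁴ = 2401 falls short of 5661 but 7⁵ = 16807 reaches it, so n = 5.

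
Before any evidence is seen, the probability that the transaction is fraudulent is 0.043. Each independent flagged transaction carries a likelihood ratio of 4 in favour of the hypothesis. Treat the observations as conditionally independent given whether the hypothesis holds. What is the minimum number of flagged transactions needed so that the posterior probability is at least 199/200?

Prior odds = 0.043/0.957 = 43/957.
Likelihood ratio per flagged transaction = 4.
Target posterior odds = 0.995/0.005 = 199.
Require 4ⁿ ≥ 199 ÷ (43/957) = 190443/43.
4⁶ = 4096 falls short of 190443/43 but 4⁷ = 16384 reaches it, so n = 7.

7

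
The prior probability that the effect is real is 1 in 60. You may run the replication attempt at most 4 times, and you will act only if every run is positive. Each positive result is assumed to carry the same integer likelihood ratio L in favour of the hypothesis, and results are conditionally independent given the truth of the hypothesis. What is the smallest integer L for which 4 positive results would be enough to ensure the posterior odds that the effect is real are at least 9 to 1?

5

Prior odds = (1/60)/(59/60) = 1/59.
Target odds = 9.
Need L⁴ ≥ 9 ÷ (1/59) = 531.
4⁴ = 256 < 531 ≤ 625 = 5⁴, so L = 5.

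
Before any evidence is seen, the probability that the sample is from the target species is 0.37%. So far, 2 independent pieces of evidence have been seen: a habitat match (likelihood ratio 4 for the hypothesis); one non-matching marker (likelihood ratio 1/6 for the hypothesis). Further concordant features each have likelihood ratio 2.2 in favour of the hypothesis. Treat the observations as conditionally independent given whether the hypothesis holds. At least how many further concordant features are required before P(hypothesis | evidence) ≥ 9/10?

Prior odds = 0.0037/0.9963 = 37/9963.
Combined Bayes factor of the evidence already in hand = 4 × (1/6) = 2/3.
Odds after that evidence = (37/9963) × 2/3 = 74/29889.
Target odds = 0.9/0.1 = 9.
Need 2.2ⁿ ≥ 9 ÷ (74/29889) = 269001/74.
2.2¹⁰ ≈2655.99 falls short of 269001/74 but 2.2¹¹ ≈5843.18 reaches it, so n = 11.

11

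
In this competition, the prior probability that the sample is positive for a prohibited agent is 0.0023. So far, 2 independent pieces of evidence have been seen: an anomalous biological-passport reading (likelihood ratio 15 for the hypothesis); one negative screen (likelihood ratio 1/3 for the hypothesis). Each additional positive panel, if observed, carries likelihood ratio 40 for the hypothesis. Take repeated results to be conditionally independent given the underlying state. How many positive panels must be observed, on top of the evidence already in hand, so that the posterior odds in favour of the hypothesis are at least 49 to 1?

3

Prior odds = 0.0023/0.9977 = 23/9977.
Combined Bayes factor of the evidence already in hand = 15 × (1/3) = 5.
Odds after that evidence = (23/9977) × 5 = 115/9977.
Target odds = 49.
Need 40ⁿ ≥ 49 ÷ (115/9977) = 488873/115.
40² = 1600 falls short of 488873/115 but 40³ = 64000 reaches it, so n = 3.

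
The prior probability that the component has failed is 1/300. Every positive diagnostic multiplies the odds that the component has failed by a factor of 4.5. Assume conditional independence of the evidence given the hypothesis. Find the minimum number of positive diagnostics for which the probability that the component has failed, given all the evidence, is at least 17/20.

5

Prior odds = (1/300)/(299/300) = 1/299.
Likelihood ratio per positive diagnostic = 4.5.
Target odds: 0.85 ÷ 0.15 = 17/3.
Require 4.5ⁿ ≥ 17/3 ÷ (1/299) = 5083/3.
4.5⁴ = 410.0625 falls short of 5083/3 but 4.5⁵ = 1845.28125 reaches it, so n = 5.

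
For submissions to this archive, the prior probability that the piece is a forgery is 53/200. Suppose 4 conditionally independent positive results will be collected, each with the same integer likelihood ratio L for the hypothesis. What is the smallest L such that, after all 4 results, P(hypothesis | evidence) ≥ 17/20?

2

Prior odds = 0.265/0.735 = 53/147.
Target odds = 0.85/0.15 = 17/3.
Need L⁴ ≥ 17/3 ÷ (53/147) = 833/53.
1⁴ = 1 < 833/53 ≤ 16 = 2⁴, so L = 2.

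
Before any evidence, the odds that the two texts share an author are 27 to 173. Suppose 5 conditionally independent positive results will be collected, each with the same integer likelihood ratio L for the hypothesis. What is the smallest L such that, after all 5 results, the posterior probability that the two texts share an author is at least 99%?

Prior odds = 27/173.
Target odds = 0.99/0.01 = 99.
Need L⁵ ≥ 99 ÷ (27/173) = 1903/3.
3⁵ = 243 < 1903/3 ≤ 1024 = 4⁵, so L = 4.

4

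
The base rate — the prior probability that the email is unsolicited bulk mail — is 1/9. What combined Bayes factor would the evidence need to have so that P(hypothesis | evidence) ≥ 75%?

Prior odds = (1/9)/(8/9) = 0.125.
Target odds = 0.75/0.25 = 3.
Required Bayes factor = 3 ÷ 0.125 = 24.

24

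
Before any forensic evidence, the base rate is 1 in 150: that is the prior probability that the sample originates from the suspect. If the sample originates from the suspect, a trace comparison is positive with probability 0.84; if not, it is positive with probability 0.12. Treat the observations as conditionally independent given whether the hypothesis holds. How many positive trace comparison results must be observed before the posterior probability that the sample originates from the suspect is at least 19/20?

Prior odds = (1/150)/(149/150) = 1/149.
Likelihood ratio of a positive = 0.84/0.12 = 7.
Target posterior odds = 0.95/0.05 = 19.
Require 7ⁿ ≥ 19 ÷ (1/149) = 2831.
7⁴ = 2401 falls short of 2831 but 7⁵ = 16807 reaches it, so n = 5.

5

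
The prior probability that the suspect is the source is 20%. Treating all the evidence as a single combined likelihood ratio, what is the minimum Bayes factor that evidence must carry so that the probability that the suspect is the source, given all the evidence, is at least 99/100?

396

Prior odds = 0.2/0.8 = 0.25.
Target odds = 0.99/0.01 = 99.
Required Bayes factor = 99 ÷ 0.25 = 396.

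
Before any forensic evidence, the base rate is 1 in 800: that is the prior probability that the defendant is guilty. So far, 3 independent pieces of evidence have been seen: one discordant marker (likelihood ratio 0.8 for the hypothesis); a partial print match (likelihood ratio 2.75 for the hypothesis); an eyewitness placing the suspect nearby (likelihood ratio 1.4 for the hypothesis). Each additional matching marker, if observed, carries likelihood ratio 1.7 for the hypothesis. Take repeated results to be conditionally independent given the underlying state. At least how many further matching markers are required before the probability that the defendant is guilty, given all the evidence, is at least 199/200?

21

Prior odds = 0.00125/0.99875 = 1/799.
Combined Bayes factor of the evidence already in hand = 0.8 × 2.75 × 1.4 = 3.08.
Odds after that evidence = (1/799) × 3.08 = 77/19975.
Target odds = 0.995/0.005 = 199.
Need 1.7ⁿ ≥ 199 ÷ (77/19975) = 3975025/77.
1.7²⁰ ≈40642.3 falls short of 3975025/77 but 1.7²¹ ≈69091.9 reaches it, so n = 21.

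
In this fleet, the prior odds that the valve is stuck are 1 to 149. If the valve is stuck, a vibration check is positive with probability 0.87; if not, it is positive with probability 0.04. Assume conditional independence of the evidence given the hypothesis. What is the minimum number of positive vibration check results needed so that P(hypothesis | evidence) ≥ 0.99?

4

Prior odds = 1/149.
Likelihood ratio of a positive = 0.87/0.04 = 21.75.
Target posterior odds = 0.99/0.01 = 99.
Need (1/149) × 21.75ⁿ ≥ 99, i.e. 21.75ⁿ ≥ 14751.
21.75³ = 658503/64 falls short of 14751 but 21.75⁴ = 57289761/256 reaches it, so n = 4.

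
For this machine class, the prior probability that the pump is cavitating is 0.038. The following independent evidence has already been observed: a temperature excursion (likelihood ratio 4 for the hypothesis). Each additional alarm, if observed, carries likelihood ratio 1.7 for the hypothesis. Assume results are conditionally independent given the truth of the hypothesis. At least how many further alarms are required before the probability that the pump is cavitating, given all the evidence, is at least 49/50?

Prior odds = 0.038/0.962 = 19/481.
Bayes factor of the evidence already in hand = 4.
Odds after that evidence = (19/481) × 4 = 76/481.
Target odds = 0.98/0.02 = 49.
Need 1.7ⁿ ≥ 49 ÷ (76/481) = 23569/76.
1.7¹⁰ ≈201.599 falls short of 23569/76 but 1.7¹¹ ≈342.719 reaches it, so n = 11.

11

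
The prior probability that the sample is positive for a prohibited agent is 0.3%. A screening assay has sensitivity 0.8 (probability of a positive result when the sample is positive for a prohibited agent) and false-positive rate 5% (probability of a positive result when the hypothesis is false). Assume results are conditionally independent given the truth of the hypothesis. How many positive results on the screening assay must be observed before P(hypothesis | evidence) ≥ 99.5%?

Prior odds: 0.003 ÷ 0.997 = 3/997.
Likelihood ratio of a positive result = 0.8/0.05 = 16.
Target odds: 0.995 ÷ 0.005 = 199.
Require 16ⁿ ≥ 199 ÷ (3/997) = 198403/3.
16⁴ = 65536 falls short of 198403/3 but 16⁵ = 1048576 reaches it, so n = 5.

5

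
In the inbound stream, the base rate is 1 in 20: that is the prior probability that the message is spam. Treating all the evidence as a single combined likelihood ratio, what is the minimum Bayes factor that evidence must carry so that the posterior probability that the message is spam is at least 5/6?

95

Prior odds = 0.05/0.95 = 1/19.
Target odds = (5/6)/(1/6) = 5.
Required Bayes factor = 5 ÷ (1/19) = 95.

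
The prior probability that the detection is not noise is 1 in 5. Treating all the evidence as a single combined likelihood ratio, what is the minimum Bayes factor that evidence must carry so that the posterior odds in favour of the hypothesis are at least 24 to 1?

Prior odds = 0.2/0.8 = 0.25.
Target odds = 24.
Required Bayes factor = 24 ÷ 0.25 = 96.

96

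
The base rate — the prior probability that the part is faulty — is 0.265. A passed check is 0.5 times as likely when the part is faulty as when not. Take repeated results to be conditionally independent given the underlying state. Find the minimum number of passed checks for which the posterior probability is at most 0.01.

6

Prior odds = 0.265/0.735 = 53/147.
Likelihood ratio per passed check = 0.5.
Target posterior odds = 0.01/0.99 = 1/99.
Require 0.5ⁿ ≤ 1/99 ÷ (53/147) = 49/1749.
0.5⁵ = 0.03125 is still above 49/1749 but 0.5⁶ = 0.015625 is at or below it, so n = 6.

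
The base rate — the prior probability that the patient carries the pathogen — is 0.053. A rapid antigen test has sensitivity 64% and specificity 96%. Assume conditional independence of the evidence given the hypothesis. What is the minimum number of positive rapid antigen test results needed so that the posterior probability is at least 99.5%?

Prior odds: 0.053 ÷ 0.947 = 53/947.
False-positive rate = 1 − 0.96 = 0.04; likelihood ratio of a positive = 0.64/0.04 = 16.
Target posterior odds = 0.995/0.005 = 199.
Need (53/947) × 16ⁿ ≥ 199, i.e. 16ⁿ ≥ 188453/53.
16² = 256 falls short of 188453/53 but 16³ = 4096 reaches it, so n = 3.

3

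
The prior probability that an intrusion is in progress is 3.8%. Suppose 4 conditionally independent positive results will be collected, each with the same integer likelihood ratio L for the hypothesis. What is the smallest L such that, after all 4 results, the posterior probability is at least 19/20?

5

Prior odds = 0.038/0.962 = 19/481.
Target odds = 0.95/0.05 = 19.
Need L⁴ ≥ 19 ÷ (19/481) = 481.
4⁴ = 256 < 481 ≤ 625 = 5⁴, so L = 5.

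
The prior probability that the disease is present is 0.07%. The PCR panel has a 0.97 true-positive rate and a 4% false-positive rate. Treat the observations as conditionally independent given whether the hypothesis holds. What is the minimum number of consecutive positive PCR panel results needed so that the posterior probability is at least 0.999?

5

Prior odds: 0.0007 ÷ 0.9993 = 7/9993.
Likelihood ratio of a positive result = 0.97/0.04 = 24.25.
Target posterior odds = 0.999/0.001 = 999.
Require 24.25ⁿ ≥ 999 ÷ (7/9993) = 9983007/7.
24.25⁴ = 88529281/256 falls short of 9983007/7 but 24.25⁵ ≈8.38607e+06 reaches it, so n = 5.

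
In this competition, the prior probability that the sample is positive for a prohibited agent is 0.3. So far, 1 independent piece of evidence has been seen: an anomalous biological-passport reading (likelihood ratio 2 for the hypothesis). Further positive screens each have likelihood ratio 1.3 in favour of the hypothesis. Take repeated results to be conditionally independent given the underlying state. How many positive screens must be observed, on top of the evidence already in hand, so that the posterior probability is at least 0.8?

Prior odds = 0.3/0.7 = 3/7.
Bayes factor of the evidence already in hand = 2.
Odds after that evidence = (3/7) × 2 = 6/7.
Target odds = 0.8/0.2 = 4.
Need 1.3ⁿ ≥ 4 ÷ (6/7) = 14/3.
1.3⁵ = 371293/100000 falls short of 14/3 but 1.3⁶ = 4826809/1000000 reaches it, so n = 6.

6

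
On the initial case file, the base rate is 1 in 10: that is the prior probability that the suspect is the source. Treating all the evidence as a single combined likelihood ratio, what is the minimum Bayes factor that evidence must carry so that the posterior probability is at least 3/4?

Prior odds = 0.1/0.9 = 1/9.
Target odds = 0.75/0.25 = 3.
Required Bayes factor = 3 ÷ (1/9) = 27.

27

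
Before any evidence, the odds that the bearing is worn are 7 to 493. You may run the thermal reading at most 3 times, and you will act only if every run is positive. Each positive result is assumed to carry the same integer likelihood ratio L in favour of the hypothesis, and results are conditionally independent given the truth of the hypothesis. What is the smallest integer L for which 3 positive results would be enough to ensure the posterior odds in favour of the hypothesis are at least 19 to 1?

Prior odds = 7/493.
Target odds = 19.
Need L³ ≥ 19 ÷ (7/493) = 9367/7.
11³ = 1331 < 9367/7 ≤ 1728 = 12³, so L = 12.

12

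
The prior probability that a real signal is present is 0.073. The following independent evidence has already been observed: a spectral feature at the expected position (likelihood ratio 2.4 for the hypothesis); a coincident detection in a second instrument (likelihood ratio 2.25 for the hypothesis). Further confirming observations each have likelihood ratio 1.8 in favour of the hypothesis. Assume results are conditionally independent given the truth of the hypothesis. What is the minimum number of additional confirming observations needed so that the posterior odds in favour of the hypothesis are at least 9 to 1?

Prior odds = 0.073/0.927 = 73/927.
Combined Bayes factor of the evidence already in hand = 2.4 × 2.25 = 5.4.
Odds after that evidence = (73/927) × 5.4 = 219/515.
Target odds = 9.
Need 1.8ⁿ ≥ 9 ÷ (219/515) = 1545/73.
1.8⁵ = 18.89568 falls short of 1545/73 but 1.8⁶ = 531441/15625 reaches it, so n = 6.

6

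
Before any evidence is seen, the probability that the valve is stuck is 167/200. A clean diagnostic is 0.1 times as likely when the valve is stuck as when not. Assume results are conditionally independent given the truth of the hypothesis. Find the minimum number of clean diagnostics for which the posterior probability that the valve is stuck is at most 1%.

3

Prior odds = 0.835/0.165 = 167/33.
Likelihood ratio per clean diagnostic = 0.1.
Target posterior odds = 0.01/0.99 = 1/99.
Need (167/33) × 0.1ⁿ ≤ 1/99, i.e. 0.1ⁿ ≤ 1/501.
0.1² = 0.01 is still above 1/501 but 0.1³ = 0.001 is at or below it, so n = 3.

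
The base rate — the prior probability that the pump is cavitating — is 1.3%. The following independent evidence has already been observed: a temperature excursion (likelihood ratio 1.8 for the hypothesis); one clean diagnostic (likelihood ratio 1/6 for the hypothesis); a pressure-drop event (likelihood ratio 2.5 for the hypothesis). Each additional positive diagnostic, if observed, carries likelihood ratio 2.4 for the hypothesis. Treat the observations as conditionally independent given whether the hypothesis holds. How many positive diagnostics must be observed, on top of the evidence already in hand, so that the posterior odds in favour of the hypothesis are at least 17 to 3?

8

Prior odds = 0.013/0.987 = 13/987.
Combined Bayes factor of the evidence already in hand = 1.8 × (1/6) × 2.5 = 0.75.
Odds after that evidence = (13/987) × 0.75 = 13/1316.
Target odds = 17/3.
Need 2.4ⁿ ≥ 17/3 ÷ (13/1316) = 22372/39.
2.4⁷ = 35831808/78125 falls short of 22372/39 but 2.4⁸ = 429981696/390625 reaches it, so n = 8.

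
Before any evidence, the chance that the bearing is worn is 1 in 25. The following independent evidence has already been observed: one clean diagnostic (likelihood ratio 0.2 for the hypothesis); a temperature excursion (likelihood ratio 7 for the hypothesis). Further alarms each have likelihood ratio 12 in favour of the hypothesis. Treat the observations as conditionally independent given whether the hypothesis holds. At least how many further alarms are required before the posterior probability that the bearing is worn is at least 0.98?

Prior odds = 0.04/0.96 = 1/24.
Combined Bayes factor of the evidence already in hand = 0.2 × 7 = 1.4.
Odds after that evidence = (1/24) × 1.4 = 7/120.
Target odds = 0.98/0.02 = 49.
Need 12ⁿ ≥ 49 ÷ (7/120) = 840.
12² = 144 falls short of 840 but 12³ = 1728 reaches it, so n = 3.

3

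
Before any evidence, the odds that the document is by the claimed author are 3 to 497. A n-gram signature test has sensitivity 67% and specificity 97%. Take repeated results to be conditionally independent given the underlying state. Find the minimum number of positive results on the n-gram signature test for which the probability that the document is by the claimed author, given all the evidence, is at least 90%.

3

Prior odds = 3/497.
False-positive rate = 1 − 0.97 = 0.03; likelihood ratio of a positive = 0.67/0.03 = 67/3.
Target odds: 0.9 ÷ 0.1 = 9.
Require (67/3)ⁿ ≥ 9 ÷ (3/497) = 1491.
(67/3)² = 4489/9 falls short of 1491 but (67/3)³ = 300763/27 reaches it, so n = 3.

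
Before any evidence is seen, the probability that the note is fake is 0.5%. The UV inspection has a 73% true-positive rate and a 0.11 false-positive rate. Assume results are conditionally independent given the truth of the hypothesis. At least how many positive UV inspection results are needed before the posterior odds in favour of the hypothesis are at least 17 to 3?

4

Prior odds = 0.005/0.995 = 1/199.
Likelihood ratio of a positive result = 0.73/0.11 = 73/11.
Target odds = 17/3.
Require (73/11)ⁿ ≥ 17/3 ÷ (1/199) = 3383/3.
(73/11)³ = 389017/1331 falls short of 3383/3 but (73/11)⁴ = 28398241/14641 reaches it, so n = 4.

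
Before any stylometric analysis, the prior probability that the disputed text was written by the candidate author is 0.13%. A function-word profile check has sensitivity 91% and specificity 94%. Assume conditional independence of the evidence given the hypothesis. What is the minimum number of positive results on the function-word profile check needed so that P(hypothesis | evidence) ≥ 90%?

Prior odds: 0.0013 ÷ 0.9987 = 13/9987.
False-positive rate = 1 − 0.94 = 0.06; likelihood ratio of a positive = 0.91/0.06 = 91/6.
Target odds: 0.9 ÷ 0.1 = 9.
Require (91/6)ⁿ ≥ 9 ÷ (13/9987) = 89883/13.
(91/6)³ = 753571/216 falls short of 89883/13 but (91/6)⁴ = 68574961/1296 reaches it, so n = 4.

4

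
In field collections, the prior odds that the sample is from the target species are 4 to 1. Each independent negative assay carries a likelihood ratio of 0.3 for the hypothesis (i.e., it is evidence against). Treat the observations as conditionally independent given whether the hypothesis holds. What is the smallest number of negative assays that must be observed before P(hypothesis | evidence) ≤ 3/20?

Prior odds = 4.
Likelihood ratio per negative assay = 0.3.
Target odds: 0.15 ÷ 0.85 = 3/17.
Require 0.3ⁿ ≤ 3/17 ÷ 4 = 3/68.
0.3² = 0.09 is still above 3/68 but 0.3³ = 0.027 is at or below it, so n = 3.

3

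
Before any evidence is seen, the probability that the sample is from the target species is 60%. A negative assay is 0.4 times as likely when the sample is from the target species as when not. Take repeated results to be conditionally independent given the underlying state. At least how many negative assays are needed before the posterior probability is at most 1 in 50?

Prior odds = 0.6/0.4 = 1.5.
Likelihood ratio per negative assay = 0.4.
Target posterior odds = 0.02/0.98 = 1/49.
Require 0.4ⁿ ≤ 1/49 ÷ 1.5 = 2/147.
0.4⁴ = 0.0256 is still above 2/147 but 0.4⁵ = 0.01024 is at or below it, so n = 5.

5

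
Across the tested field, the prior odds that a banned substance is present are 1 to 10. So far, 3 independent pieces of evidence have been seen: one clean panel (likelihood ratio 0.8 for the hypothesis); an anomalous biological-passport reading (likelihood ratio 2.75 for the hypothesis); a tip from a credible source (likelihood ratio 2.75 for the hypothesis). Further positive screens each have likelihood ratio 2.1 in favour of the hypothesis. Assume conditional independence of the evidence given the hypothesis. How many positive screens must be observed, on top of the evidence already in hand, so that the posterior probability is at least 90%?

Prior odds = 0.1.
Combined Bayes factor of the evidence already in hand = 0.8 × 2.75 × 2.75 = 6.05.
Odds after that evidence = 0.1 × 6.05 = 0.605.
Target odds = 0.9/0.1 = 9.
Need 2.1ⁿ ≥ 9 ÷ 0.605 = 1800/121.
2.1³ = 9.261 falls short of 1800/121 but 2.1⁴ = 19.4481 reaches it, so n = 4.

4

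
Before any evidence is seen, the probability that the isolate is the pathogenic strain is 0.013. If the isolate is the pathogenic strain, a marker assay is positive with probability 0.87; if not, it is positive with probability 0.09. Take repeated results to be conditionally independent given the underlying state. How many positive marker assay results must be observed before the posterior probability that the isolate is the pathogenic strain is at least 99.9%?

Prior odds: 0.013 ÷ 0.987 = 13/987.
Likelihood ratio of a positive = 0.87/0.09 = 29/3.
Target posterior odds = 0.999/0.001 = 999.
Require (29/3)ⁿ ≥ 999 ÷ (13/987) = 986013/13.
(29/3)⁴ = 707281/81 falls short of 986013/13 but (29/3)⁵ = 20511149/243 reaches it, so n = 5.

5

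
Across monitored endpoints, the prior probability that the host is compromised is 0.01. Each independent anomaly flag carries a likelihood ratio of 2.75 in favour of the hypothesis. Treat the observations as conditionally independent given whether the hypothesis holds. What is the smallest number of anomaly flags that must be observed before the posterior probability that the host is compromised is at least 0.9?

Prior odds: 0.01 ÷ 0.99 = 1/99.
Likelihood ratio per anomaly flag = 2.75.
Target posterior odds = 0.9/0.1 = 9.
Require 2.75ⁿ ≥ 9 ÷ (1/99) = 891.
2.75⁶ = 1771561/4096 falls short of 891 but 2.75⁷ = 19487171/16384 reaches it, so n = 7.

7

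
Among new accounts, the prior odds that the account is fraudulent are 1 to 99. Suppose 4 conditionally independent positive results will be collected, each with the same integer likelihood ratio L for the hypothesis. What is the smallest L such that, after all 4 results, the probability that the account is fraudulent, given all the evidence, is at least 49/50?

Prior odds = 1/99.
Target odds = 0.98/0.02 = 49.
Need L⁴ ≥ 49 ÷ (1/99) = 4851.
8⁴ = 4096 < 4851 ≤ 6561 = 9⁴, so L = 9.

9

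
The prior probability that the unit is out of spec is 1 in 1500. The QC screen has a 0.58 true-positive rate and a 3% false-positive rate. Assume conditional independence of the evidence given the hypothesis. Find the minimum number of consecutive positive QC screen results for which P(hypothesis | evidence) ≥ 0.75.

3

Prior odds: (1/1500) ÷ (1499/1500) = 1/1499.
Likelihood ratio of a positive result = 0.58/0.03 = 58/3.
Target posterior odds = 0.75/0.25 = 3.
Require (58/3)ⁿ ≥ 3 ÷ (1/1499) = 4497.
(58/3)² = 3364/9 falls short of 4497 but (58/3)³ = 195112/27 reaches it, so n = 3.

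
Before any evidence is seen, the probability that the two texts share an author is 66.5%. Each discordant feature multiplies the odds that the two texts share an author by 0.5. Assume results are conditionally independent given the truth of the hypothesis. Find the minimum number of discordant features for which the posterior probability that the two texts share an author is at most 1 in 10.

Prior odds: 0.665 ÷ 0.335 = 133/67.
Likelihood ratio per discordant feature = 0.5.
Target posterior odds = 0.1/0.9 = 1/9.
Need (133/67) × 0.5ⁿ ≤ 1/9, i.e. 0.5ⁿ ≤ 67/1197.
0.5⁴ = 0.0625 is still above 67/1197 but 0.5⁵ = 0.03125 is at or below it, so n = 5.

5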